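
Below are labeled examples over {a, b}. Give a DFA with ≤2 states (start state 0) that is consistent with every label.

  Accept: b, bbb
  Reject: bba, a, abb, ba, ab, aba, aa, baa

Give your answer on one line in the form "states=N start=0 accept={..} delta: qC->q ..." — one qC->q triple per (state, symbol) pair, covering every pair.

states=2 start=0 accept={0} delta: 0a->1 0b->0 1a->1 1b->1

Grow the machine one transition at a time. Run the examples from 0; the earliest place one falls off (shortest prefix, ties alphabetical) gets sent to the lowest-numbered state that keeps every Accept/Reject pair distinguishable — a pair clashes when both reach the same state with identical unread suffix — and to a fresh state only if none does.
a: 0a undefined. 0a->0: no, b/ab meet in 0 with "b" left. Open state 1: 0a->1.
b: 0b undefined. 0b->0: ok.
aa: 1a undefined. 1a->0: no, b/aa meet in 0. 1a->1: ok.
ab: 1b undefined. 1b->0: no, b/abb meet in 0. 1b->1: ok.
All examples now run through 2 states with every (state, symbol) defined. Accept strings end in {0}, Reject strings end in {1}; accept={0}.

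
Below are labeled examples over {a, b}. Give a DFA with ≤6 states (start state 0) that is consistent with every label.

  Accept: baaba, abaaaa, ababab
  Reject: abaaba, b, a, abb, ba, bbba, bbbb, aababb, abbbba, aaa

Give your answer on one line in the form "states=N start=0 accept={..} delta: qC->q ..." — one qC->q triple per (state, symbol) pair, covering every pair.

states=3 start=0 accept={2} delta: 0a->1 0b->0 1a->1 1b->2 2a->2 2b->0

Grow the machine one transition at a time. Run the examples from 0; the earliest place one falls off (shortest prefix, ties alphabetical) gets sent to the lowest-numbered state that keeps every Accept/Reject pair distinguishable — a pair clashes when both reach the same state with identical unread suffix — and to a fresh state only if none does.
a: 0a undefined. 0a->0: no, baaba/abaaba meet in 0 with "baaba" left. Open state 1: 0a->1.
b: 0b undefined. 0b->0: ok.
aa: 1a undefined. 1a->0: no, baaba/a meet in 1. 1a->1: ok.
ab: 1b undefined. 1b->0: no, baaba/abaaba meet in 1. 1b->1: no, baaba/abaaba meet in 1. Open state 2: 1b->2.
aba: 2a undefined. 2a->0: no, baaba/abaaba meet in 0. 2a->1: no, baaba/abaaba meet in 1. 2a->2: ok.
abb: 2b undefined. 2b->0: ok.
All examples now run through 3 states with every (state, symbol) defined. Accept strings end in {2}, Reject strings end in {0,1}; accept={2}.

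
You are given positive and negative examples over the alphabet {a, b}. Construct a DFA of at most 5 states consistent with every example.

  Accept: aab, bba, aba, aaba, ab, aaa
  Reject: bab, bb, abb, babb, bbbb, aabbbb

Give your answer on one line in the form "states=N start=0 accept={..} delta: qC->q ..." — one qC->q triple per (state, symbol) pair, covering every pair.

states=3 start=0 accept={0,1} delta: 0a->0 0b->1 1a->1 1b->2 2a->0 2b->2

Fold the examples into a partial DFA from state 0: repeatedly fix the first undefined (state, symbol) met by the shortest-then-alphabetical prefix, trying targets in increasing order and rejecting any under which an Accept and a Reject string meet in one state with the same remainder; add a state when all current targets are rejected. Accepting states are where Accept strings end.
a: 0a undefined. 0a->0: ok.
b: 0b undefined. 0b->0: no, aab/bab meet in 0. Open state 1: 0b->1.
ba: 1a undefined. 1a->0: no, aab/bab meet in 1. 1a->1: ok.
bb: 1b undefined. 1b->0: no, aab/babb meet in 1. 1b->1: no, aab/bab meet in 1. Open state 2: 1b->2.
bba: 2a undefined. 2a->0: ok.
bbb: 2b undefined. 2b->0: no, aab/bbbb meet in 1. 2b->1: no, aab/babb meet in 1. 2b->2: ok.
All examples now run through 3 states with every (state, symbol) defined. Accept strings end in {0,1}, Reject strings end in {2}; accept={0,1}.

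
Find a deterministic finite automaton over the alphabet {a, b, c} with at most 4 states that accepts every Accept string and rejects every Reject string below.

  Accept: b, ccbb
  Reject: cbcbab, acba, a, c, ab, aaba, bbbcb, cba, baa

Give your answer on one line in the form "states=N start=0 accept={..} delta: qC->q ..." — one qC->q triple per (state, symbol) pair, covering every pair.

Grow the machine one transition at a time. Run the examples from 0; the earliest place one falls off (shortest prefix, ties alphabetical) gets sent to the lowest-numbered state that keeps every Accept/Reject pair distinguishable — a pair clashes when both reach the same state with identical unread suffix — and to a fresh state only if none does.
a: 0a undefined. 0a->0: no, b/ab meet in 0 with "b" left. Open state 1: 0a->1.
b: 0b undefined. 0b->0: ok.
c: 0c undefined. 0c->0: no, b/c meet in 0. 0c->1: ok.
aa: 1a undefined. 1a->0: no, b/baa meet in 0. 1a->1: ok.
ab: 1b undefined. 1b->0: no, b/cbcbab meet in 0. 1b->1: ok.
ac: 1c undefined. 1c->0: ok.
All examples now run through 2 states with every (state, symbol) defined. Accept strings end in {0}, Reject strings end in {1}; accept={0}.

states=2 start=0 accept={0} delta: 0a->1 0b->0 0c->1 1a->1 1b->1 1c->0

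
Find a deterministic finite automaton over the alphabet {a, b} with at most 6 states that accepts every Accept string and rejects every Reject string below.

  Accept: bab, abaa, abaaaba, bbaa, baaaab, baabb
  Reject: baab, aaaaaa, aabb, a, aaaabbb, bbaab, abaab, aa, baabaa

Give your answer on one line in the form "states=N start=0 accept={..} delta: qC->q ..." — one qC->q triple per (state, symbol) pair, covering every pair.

Fold the examples into a partial DFA from state 0: repeatedly fix the first undefined (state, symbol) met by the shortest-then-alphabetical prefix, trying targets in increasing order and rejecting any under which an Accept and a Reject string meet in one state with the same remainder; add a state when all current targets are rejected. Accepting states are where Accept strings end.
a: 0a undefined. 0a->0: ok.
b: 0b undefined. 0b->0: no, bab/baab meet in 0. Open state 1: 0b->1.
ba: 1a undefined. 1a->0: no, bab/baab meet in 1. 1a->1: no, bab/baab meet in 1 with "b" left. Open state 2: 1a->2.
bb: 1b undefined. 1b->0: no, bbaa/aaaaaa meet in 0. 1b->1: ok.
baa: 2a undefined. 2a->0: no, abaa/aaaaaa meet in 0. 2a->1: no, abaa/baab meet in 1. 2a->2: no, bab/baab meet in 2 with "b" left. Open state 3: 2a->3.
bab: 2b undefined. 2b->0: no, bab/aaaaaa meet in 0. 2b->1: no, bab/aabb meet in 1. 2b->2: ok.
baaa: 3a undefined. 3a->0: no, baaaab/aabb meet in 1. 3a->1: ok.
baab: 3b undefined. 3b->0: no, baabb/aabb meet in 1. 3b->1: no, abaa/baabaa meet in 3. 3b->2: no, bab/baab meet in 2. 3b->3: no, bab/baabaa meet in 2. Open state 4: 3b->4.
baaba: 4a undefined. 4a->0: ok.
baabb: 4b undefined. 4b->0: no, baabb/aaaaaa meet in 0. 4b->1: no, baabb/aabb meet in 1. 4b->2: ok.
All examples now run through 5 states with every (state, symbol) defined. Accept strings end in {2,3}, Reject strings end in {0,1,4}; accept={2,3}.

states=5 start=0 accept={2,3} delta: 0a->0 0b->1 1a->2 1b->1 2a->3 2b->2 3a->1 3b->4 4a->0 4b->2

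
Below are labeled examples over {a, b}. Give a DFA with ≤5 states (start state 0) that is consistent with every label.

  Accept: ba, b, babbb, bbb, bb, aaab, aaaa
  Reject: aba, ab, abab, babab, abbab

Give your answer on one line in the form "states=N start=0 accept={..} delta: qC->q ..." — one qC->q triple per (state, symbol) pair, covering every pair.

states=4 start=0 accept={0,1} delta: 0a->1 0b->0 1a->2 1b->3 2a->0 2b->2 3a->2 3b->0

Fold the examples into a partial DFA from state 0: repeatedly fix the first undefined (state, symbol) met by the shortest-then-alphabetical prefix, trying targets in increasing order and rejecting any under which an Accept and a Reject string meet in one state with the same remainder; add a state when all current targets are rejected. Accepting states are where Accept strings end.
a: 0a undefined. 0a->0: no, ba/aba meet in 0 with "ba" left. Open state 1: 0a->1.
b: 0b undefined. 0b->0: ok.
aa: 1a undefined. 1a->0: no, aaab/ab meet in 1 with "b" left. 1a->1: no, aaab/ab meet in 1 with "b" left. Open state 2: 1a->2.
ab: 1b undefined. 1b->0: no, ba/aba meet in 1. 1b->1: no, ba/ab meet in 1. 1b->2: no, aaab/abab meet in 2 with "ab" left. Open state 3: 1b->3.
aaa: 2a undefined. 2a->0: ok.
aba: 3a undefined. 3a->0: no, b/aba meet in 0. 3a->1: no, ba/aba meet in 1. 3a->2: ok.
abb: 3b undefined. 3b->0: ok.
abab: 2b undefined. 2b->0: no, b/abab meet in 0. 2b->1: no, ba/abab meet in 1. 2b->2: ok.
All examples now run through 4 states with every (state, symbol) defined. Accept strings end in {0,1}, Reject strings end in {2,3}; accept={0,1}.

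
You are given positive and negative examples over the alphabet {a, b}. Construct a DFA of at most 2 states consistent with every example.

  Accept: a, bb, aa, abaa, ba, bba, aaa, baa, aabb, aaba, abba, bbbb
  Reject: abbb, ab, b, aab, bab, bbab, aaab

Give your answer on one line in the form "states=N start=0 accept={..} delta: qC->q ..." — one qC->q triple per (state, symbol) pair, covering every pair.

states=2 start=0 accept={0} delta: 0a->0 0b->1 1a->0 1b->0

Fold the examples into a partial DFA from state 0: repeatedly fix the first undefined (state, symbol) met by the shortest-then-alphabetical prefix, trying targets in increasing order and rejecting any under which an Accept and a Reject string meet in one state with the same remainder; add a state when all current targets are rejected. Accepting states are where Accept strings end.
a: 0a undefined. 0a->0: ok.
b: 0b undefined. 0b->0: no, a/abbb meet in 0. Open state 1: 0b->1.
ba: 1a undefined. 1a->0: ok.
bb: 1b undefined. 1b->0: ok.
All examples now run through 2 states with every (state, symbol) defined. Accept strings end in {0}, Reject strings end in {1}; accept={0}.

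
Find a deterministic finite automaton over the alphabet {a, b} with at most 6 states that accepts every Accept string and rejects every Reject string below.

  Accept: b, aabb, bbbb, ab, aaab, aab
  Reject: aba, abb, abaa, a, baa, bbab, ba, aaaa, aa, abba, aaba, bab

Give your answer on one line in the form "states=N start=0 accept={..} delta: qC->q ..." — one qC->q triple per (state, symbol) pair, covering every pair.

State merging on the prefix tree: take the shortest (then alphabetical) example prefix whose next move is undefined and point that move at state 0, else 1, else 2, ...; a target is out if some Accept/Reject pair would then sit in one state with the same input left (inseparable). If every existing state is out, open a new one.
a: 0a undefined. 0a->0: no, aabb/abb meet in 0 with "bb" left. Open state 1: 0a->1.
b: 0b undefined. 0b->0: no, ab/bbab meet in 1 with "b" left. 0b->1: no, b/a meet in 1. Open state 2: 0b->2.
aa: 1a undefined. 1a->0: ok.
ab: 1b undefined. 1b->0: no, b/abb meet in 2. 1b->1: no, ab/abb meet in 1. 1b->2: no, aabb/abb meet in 2 with "b" left. Open state 3: 1b->3.
ba: 2a undefined. 2a->0: no, b/bab meet in 2. 2a->1: no, ab/bab meet in 3. 2a->2: no, b/baa meet in 2. 2a->3: no, ab/ba meet in 3. Open state 4: 2a->4.
bb: 2b undefined. 2b->0: no, aabb/aaaa meet in 0. 2b->1: no, b/bbab meet in 2. 2b->2: ok.
aba: 3a undefined. 3a->0: ok.
abb: 3b undefined. 3b->0: ok.
baa: 4a undefined. 4a->0: ok.
bab: 4b undefined. 4b->0: ok.
All examples now run through 5 states with every (state, symbol) defined. Accept strings end in {2,3}, Reject strings end in {0,1,4}; accept={2,3}.

states=5 start=0 accept={2,3} delta: 0a->1 0b->2 1a->0 1b->3 2a->4 2b->2 3a->0 3b->0 4a->0 4b->0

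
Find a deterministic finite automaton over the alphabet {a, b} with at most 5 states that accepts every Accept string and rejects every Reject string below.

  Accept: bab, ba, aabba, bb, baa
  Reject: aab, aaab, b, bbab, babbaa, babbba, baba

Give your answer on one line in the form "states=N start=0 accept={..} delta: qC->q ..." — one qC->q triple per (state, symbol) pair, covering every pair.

State merging on the prefix tree: take the shortest (then alphabetical) example prefix whose next move is undefined and point that move at state 0, else 1, else 2, ...; a target is out if some Accept/Reject pair would then sit in one state with the same input left (inseparable). If every existing state is out, open a new one.
a: 0a undefined. 0a->0: ok.
b: 0b undefined. 0b->0: no, bab/aab meet in 0. Open state 1: 0b->1.
ba: 1a undefined. 1a->0: no, bab/aab meet in 1. 1a->1: no, ba/aab meet in 1. Open state 2: 1a->2.
bb: 1b undefined. 1b->0: ok.
baa: 2a undefined. 2a->0: ok.
bab: 2b undefined. 2b->0: no, bab/babbaa meet in 0. 2b->1: no, bab/aab meet in 1. 2b->2: no, aabba/babbaa meet in 0. Open state 3: 2b->3.
baba: 3a undefined. 3a->0: no, aabba/baba meet in 0. 3a->1: ok.
babb: 3b undefined. 3b->0: no, ba/babbba meet in 2. 3b->1: no, aabba/babbaa meet in 0. 3b->2: no, aabba/babbaa meet in 0. 3b->3: no, ba/babbaa meet in 2. Open state 4: 3b->4.
babba: 4a undefined. 4a->0: no, aabba/babbaa meet in 0. 4a->1: no, ba/babbaa meet in 2. 4a->2: no, aabba/babbaa meet in 0. 4a->3: ok.
babbb: 4b undefined. 4b->0: no, aabba/babbba meet in 0. 4b->1: no, ba/babbba meet in 2. 4b->2: no, aabba/babbba meet in 0. 4b->3: ok.
All examples now run through 5 states with every (state, symbol) defined. Accept strings end in {0,2,3}, Reject strings end in {1}; accept={0,2,3}.

states=5 start=0 accept={0,2,3} delta: 0a->0 0b->1 1a->2 1b->0 2a->0 2b->3 3a->1 3b->4 4a->3 4b->3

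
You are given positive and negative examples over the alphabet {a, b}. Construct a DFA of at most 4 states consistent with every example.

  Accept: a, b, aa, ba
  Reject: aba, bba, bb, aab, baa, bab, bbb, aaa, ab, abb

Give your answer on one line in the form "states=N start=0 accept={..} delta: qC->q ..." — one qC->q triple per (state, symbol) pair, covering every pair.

State merging on the prefix tree: take the shortest (then alphabetical) example prefix whose next move is undefined and point that move at state 0, else 1, else 2, ...; a target is out if some Accept/Reject pair would then sit in one state with the same input left (inseparable). If every existing state is out, open a new one.
a: 0a undefined. 0a->0: no, a/aaa meet in 0. Open state 1: 0a->1.
b: 0b undefined. 0b->0: no, a/bba meet in 1. 0b->1: ok.
aa: 1a undefined. 1a->0: no, a/aab meet in 1. 1a->1: no, a/baa meet in 1. Open state 2: 1a->2.
ab: 1b undefined. 1b->0: no, a/aba meet in 1. 1b->1: no, a/bb meet in 1. 1b->2: no, aa/bb meet in 2. Open state 3: 1b->3.
aaa: 2a undefined. 2a->0: ok.
aab: 2b undefined. 2b->0: ok.
aba: 3a undefined. 3a->0: ok.
abb: 3b undefined. 3b->0: ok.
All examples now run through 4 states with every (state, symbol) defined. Accept strings end in {1,2}, Reject strings end in {0,3}; accept={1,2}.

states=4 start=0 accept={1,2} delta: 0a->1 0b->1 1a->2 1b->3 2a->0 2b->0 3a->0 3b->0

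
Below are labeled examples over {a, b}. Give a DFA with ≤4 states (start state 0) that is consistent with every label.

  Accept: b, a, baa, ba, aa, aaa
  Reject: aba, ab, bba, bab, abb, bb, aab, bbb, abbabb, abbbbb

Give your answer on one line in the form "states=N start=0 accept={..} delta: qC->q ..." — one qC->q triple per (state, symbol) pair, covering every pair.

Grow the machine one transition at a time. Run the examples from 0; the earliest place one falls off (shortest prefix, ties alphabetical) gets sent to the lowest-numbered state that keeps every Accept/Reject pair distinguishable — a pair clashes when both reach the same state with identical unread suffix — and to a fresh state only if none does.
a: 0a undefined. 0a->0: no, b/ab meet in 0 with "b" left. Open state 1: 0a->1.
b: 0b undefined. 0b->0: no, b/bb meet in 0. 0b->1: ok.
aa: 1a undefined. 1a->0: no, b/bab meet in 1. 1a->1: ok.
ab: 1b undefined. 1b->0: no, b/aba meet in 1. 1b->1: no, b/aba meet in 1. Open state 2: 1b->2.
aba: 2a undefined. 2a->0: ok.
abb: 2b undefined. 2b->0: ok.
All examples now run through 3 states with every (state, symbol) defined. Accept strings end in {1}, Reject strings end in {0,2}; accept={1}.

states=3 start=0 accept={1} delta: 0a->1 0b->1 1a->1 1b->2 2a->0 2b->0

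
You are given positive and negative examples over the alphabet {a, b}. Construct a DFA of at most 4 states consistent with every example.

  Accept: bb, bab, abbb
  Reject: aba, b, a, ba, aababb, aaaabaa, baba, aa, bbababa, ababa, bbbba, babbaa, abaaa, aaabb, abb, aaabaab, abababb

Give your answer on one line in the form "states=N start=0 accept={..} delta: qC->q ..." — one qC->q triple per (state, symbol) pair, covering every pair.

states=4 start=0 accept={2} delta: 0a->1 0b->1 1a->1 1b->2 2a->3 2b->1 3a->0 3b->0

State merging on the prefix tree: take the shortest (then alphabetical) example prefix whose next move is undefined and point that move at state 0, else 1, else 2, ...; a target is out if some Accept/Reject pair would then sit in one state with the same input left (inseparable). If every existing state is out, open a new one.
a: 0a undefined. 0a->0: no, bb/aaabb meet in 0 with "bb" left. Open state 1: 0a->1.
b: 0b undefined. 0b->0: no, bb/b meet in 0. 0b->1: ok.
aa: 1a undefined. 1a->0: no, bb/aababb meet in 1 with "b" left. 1a->1: ok.
ab: 1b undefined. 1b->0: no, bb/aaabaab meet in 0. 1b->1: no, bb/aba meet in 1. Open state 2: 1b->2.
aba: 2a undefined. 2a->0: no, bb/aababb meet in 2. 2a->1: no, bb/aaabaab meet in 2. 2a->2: no, bb/aba meet in 2. Open state 3: 2a->3.
abb: 2b undefined. 2b->0: no, abbb/b meet in 1. 2b->1: ok.
abaa: 3a undefined. 3a->0: ok.
abab: 3b undefined. 3b->0: ok.
All examples now run through 4 states with every (state, symbol) defined. Accept strings end in {2}, Reject strings end in {0,1,3}; accept={2}.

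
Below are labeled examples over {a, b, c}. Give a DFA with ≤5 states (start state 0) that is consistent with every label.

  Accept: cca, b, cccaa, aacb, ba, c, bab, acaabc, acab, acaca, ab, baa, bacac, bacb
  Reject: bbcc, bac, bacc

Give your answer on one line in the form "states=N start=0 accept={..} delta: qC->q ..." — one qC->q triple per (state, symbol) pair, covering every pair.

Grow the machine one transition at a time. Run the examples from 0; the earliest place one falls off (shortest prefix, ties alphabetical) gets sent to the lowest-numbered state that keeps every Accept/Reject pair distinguishable — a pair clashes when both reach the same state with identical unread suffix — and to a fresh state only if none does.
a: 0a undefined. 0a->0: ok.
b: 0b undefined. 0b->0: no, c/bac meet in 0 with "c" left. Open state 1: 0b->1.
c: 0c undefined. 0c->0: ok.
ba: 1a undefined. 1a->0: no, cca/bac meet in 0. 1a->1: no, acaabc/bac meet in 1 with "c" left. Open state 2: 1a->2.
bb: 1b undefined. 1b->0: no, cca/bbcc meet in 0. 1b->1: ok.
baa: 2a undefined. 2a->0: ok.
bab: 2b undefined. 2b->0: ok.
bac: 2c undefined. 2c->0: no, cca/bac meet in 0. 2c->1: no, b/bac meet in 1. 2c->2: no, ba/bac meet in 2. Open state 3: 2c->3.
bbc: 1c undefined. 1c->0: no, cca/bbcc meet in 0. 1c->1: no, b/bbcc meet in 1. 1c->2: ok.
baca: 3a undefined. 3a->0: ok.
bacb: 3b undefined. 3b->0: ok.
bacc: 3c undefined. 3c->0: no, cca/bacc meet in 0. 3c->1: no, b/bacc meet in 1. 3c->2: no, ba/bacc meet in 2. 3c->3: ok.
All examples now run through 4 states with every (state, symbol) defined. Accept strings end in {0,1,2}, Reject strings end in {3}; accept={0,1,2}.

states=4 start=0 accept={0,1,2} delta: 0a->0 0b->1 0c->0 1a->2 1b->1 1c->2 2a->0 2b->0 2c->3 3a->0 3b->0 3c->3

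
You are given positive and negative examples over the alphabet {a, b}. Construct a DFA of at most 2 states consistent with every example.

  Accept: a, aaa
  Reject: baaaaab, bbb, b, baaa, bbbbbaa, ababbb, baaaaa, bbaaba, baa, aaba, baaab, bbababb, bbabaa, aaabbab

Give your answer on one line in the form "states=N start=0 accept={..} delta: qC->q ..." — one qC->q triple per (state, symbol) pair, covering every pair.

states=2 start=0 accept={0} delta: 0a->0 0b->1 1a->1 1b->1

Fold the examples into a partial DFA from state 0: repeatedly fix the first undefined (state, symbol) met by the shortest-then-alphabetical prefix, trying targets in increasing order and rejecting any under which an Accept and a Reject string meet in one state with the same remainder; add a state when all current targets are rejected. Accepting states are where Accept strings end.
a: 0a undefined. 0a->0: ok.
b: 0b undefined. 0b->0: no, a/baaaaab meet in 0. Open state 1: 0b->1.
ba: 1a undefined. 1a->0: no, a/baaa meet in 0. 1a->1: ok.
bb: 1b undefined. 1b->0: no, a/baaaaab meet in 0. 1b->1: ok.
All examples now run through 2 states with every (state, symbol) defined. Accept strings end in {0}, Reject strings end in {1}; accept={0}.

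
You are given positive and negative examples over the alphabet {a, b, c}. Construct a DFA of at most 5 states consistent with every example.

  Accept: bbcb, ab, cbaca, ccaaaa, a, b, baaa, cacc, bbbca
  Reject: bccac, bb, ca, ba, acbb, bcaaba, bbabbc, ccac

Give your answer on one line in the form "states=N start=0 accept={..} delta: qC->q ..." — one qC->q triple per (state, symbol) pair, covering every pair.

states=4 start=0 accept={0,1} delta: 0a->0 0b->1 0c->1 1a->2 1b->2 1c->1 2a->3 2b->2 2c->3 3a->0 3b->1 3c->0

Grow the machine one transition at a time. Run the examples from 0; the earliest place one falls off (shortest prefix, ties alphabetical) gets sent to the lowest-numbered state that keeps every Accept/Reject pair distinguishable — a pair clashes when both reach the same state with identical unread suffix — and to a fresh state only if none does.
a: 0a undefined. 0a->0: ok.
b: 0b undefined. 0b->0: no, ab/bb meet in 0. Open state 1: 0b->1.
c: 0c undefined. 0c->0: no, ccaaaa/ca meet in 0. 0c->1: ok.
ba: 1a undefined. 1a->0: no, a/ca meet in 0. 1a->1: no, ab/ca meet in 1. Open state 2: 1a->2.
bb: 1b undefined. 1b->0: no, bbcb/bb meet in 0. 1b->1: no, ab/bb meet in 1. 1b->2: ok.
bc: 1c undefined. 1c->0: no, ab/ccac meet in 1. 1c->1: ok.
baa: 2a undefined. 2a->0: no, cbaca/bb meet in 2. 2a->1: no, ab/bcaaba meet in 1. 2a->2: no, ccaaaa/bb meet in 2. Open state 3: 2a->3.
bbb: 2b undefined. 2b->0: no, a/acbb meet in 0. 2b->1: no, ab/acbb meet in 1. 2b->2: ok.
bbc: 2c undefined. 2c->0: no, a/bccac meet in 0. 2c->1: no, bbcb/bb meet in 2. 2c->2: no, bbcb/bccac meet in 2. 2c->3: ok.
baaa: 3a undefined. 3a->0: ok.
bbab: 3b undefined. 3b->0: no, bbcb/bcaaba meet in 0. 3b->1: ok.
cacc: 3c undefined. 3c->0: ok.
All examples now run through 4 states with every (state, symbol) defined. Accept strings end in {0,1}, Reject strings end in {2,3}; accept={0,1}.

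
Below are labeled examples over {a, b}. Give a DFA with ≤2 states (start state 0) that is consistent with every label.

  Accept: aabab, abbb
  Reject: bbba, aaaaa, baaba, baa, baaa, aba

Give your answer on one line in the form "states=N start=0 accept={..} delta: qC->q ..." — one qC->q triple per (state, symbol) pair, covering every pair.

states=2 start=0 accept={1} delta: 0a->0 0b->1 1a->0 1b->0

State merging on the prefix tree: take the shortest (then alphabetical) example prefix whose next move is undefined and point that move at state 0, else 1, else 2, ...; a target is out if some Accept/Reject pair would then sit in one state with the same input left (inseparable). If every existing state is out, open a new one.
a: 0a undefined. 0a->0: ok.
b: 0b undefined. 0b->0: no, aabab/bbba meet in 0. Open state 1: 0b->1.
ba: 1a undefined. 1a->0: ok.
bb: 1b undefined. 1b->0: ok.
All examples now run through 2 states with every (state, symbol) defined. Accept strings end in {1}, Reject strings end in {0}; accept={1}.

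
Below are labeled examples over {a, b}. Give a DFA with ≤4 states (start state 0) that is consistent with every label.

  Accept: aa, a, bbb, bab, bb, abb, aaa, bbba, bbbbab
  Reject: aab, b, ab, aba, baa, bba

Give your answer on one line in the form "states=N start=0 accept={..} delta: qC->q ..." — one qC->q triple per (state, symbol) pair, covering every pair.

states=3 start=0 accept={0,2} delta: 0a->0 0b->1 1a->1 1b->2 2a->1 2b->0

State merging on the prefix tree: take the shortest (then alphabetical) example prefix whose next move is undefined and point that move at state 0, else 1, else 2, ...; a target is out if some Accept/Reject pair would then sit in one state with the same input left (inseparable). If every existing state is out, open a new one.
a: 0a undefined. 0a->0: ok.
b: 0b undefined. 0b->0: no, aa/aab meet in 0. Open state 1: 0b->1.
ba: 1a undefined. 1a->0: no, aa/aba meet in 0. 1a->1: ok.
bb: 1b undefined. 1b->0: no, aa/bba meet in 0. 1b->1: no, bbb/aab meet in 1. Open state 2: 1b->2.
bba: 2a undefined. 2a->0: no, aa/bba meet in 0. 2a->1: ok.
bbb: 2b undefined. 2b->0: ok.
All examples now run through 3 states with every (state, symbol) defined. Accept strings end in {0,2}, Reject strings end in {1}; accept={0,2}.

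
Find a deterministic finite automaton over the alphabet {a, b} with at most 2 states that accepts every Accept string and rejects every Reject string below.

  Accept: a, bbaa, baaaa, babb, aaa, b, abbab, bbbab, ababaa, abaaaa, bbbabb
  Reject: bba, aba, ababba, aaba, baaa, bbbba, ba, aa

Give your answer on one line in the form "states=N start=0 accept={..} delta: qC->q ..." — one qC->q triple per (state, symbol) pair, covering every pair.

Fold the examples into a partial DFA from state 0: repeatedly fix the first undefined (state, symbol) met by the shortest-then-alphabetical prefix, trying targets in increasing order and rejecting any under which an Accept and a Reject string meet in one state with the same remainder; add a state when all current targets are rejected. Accepting states are where Accept strings end.
a: 0a undefined. 0a->0: no, a/aa meet in 0. Open state 1: 0a->1.
b: 0b undefined. 0b->0: no, a/bba meet in 1. 0b->1: ok.
aa: 1a undefined. 1a->0: ok.
ab: 1b undefined. 1b->0: no, a/bba meet in 1. 1b->1: ok.
All examples now run through 2 states with every (state, symbol) defined. Accept strings end in {1}, Reject strings end in {0}; accept={1}.

states=2 start=0 accept={1} delta: 0a->1 0b->1 1a->0 1b->1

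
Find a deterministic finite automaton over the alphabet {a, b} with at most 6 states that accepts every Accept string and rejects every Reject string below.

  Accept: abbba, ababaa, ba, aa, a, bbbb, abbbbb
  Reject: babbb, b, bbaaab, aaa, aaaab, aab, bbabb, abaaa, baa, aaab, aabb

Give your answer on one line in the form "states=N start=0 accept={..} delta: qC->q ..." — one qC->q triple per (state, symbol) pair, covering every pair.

states=5 start=0 accept={0,1,3} delta: 0a->1 0b->2 1a->3 1b->0 2a->3 2b->0 3a->4 3b->4 4a->0 4b->4

Grow the machine one transition at a time. Run the examples from 0; the earliest place one falls off (shortest prefix, ties alphabetical) gets sent to the lowest-numbered state that keeps every Accept/Reject pair distinguishable — a pair clashes when both reach the same state with identical unread suffix — and to a fresh state only if none does.
a: 0a undefined. 0a->0: no, aa/aaa meet in 0. Open state 1: 0a->1.
b: 0b undefined. 0b->0: no, aa/baa meet in 1 with "a" left. 0b->1: no, a/b meet in 1. Open state 2: 0b->2.
aa: 1a undefined. 1a->0: no, a/aaa meet in 1. 1a->1: no, aa/aaa meet in 1. 1a->2: no, ba/aaa meet in 2 with "a" left. Open state 3: 1a->3.
ab: 1b undefined. 1b->0: ok.
ba: 2a undefined. 2a->0: no, a/baa meet in 1. 2a->1: no, ababaa/baa meet in 3. 2a->2: no, ba/b meet in 2. 2a->3: ok.
bb: 2b undefined. 2b->0: ok.
aaa: 3a undefined. 3a->0: no, bbbb/aaa meet in 0. 3a->1: no, abbba/aaa meet in 1. 3a->2: no, bbbb/bbaaab meet in 0. 3a->3: no, ababaa/aaa meet in 3. Open state 4: 3a->4.
aab: 3b undefined. 3b->0: no, bbbb/babbb meet in 0. 3b->1: no, abbba/aab meet in 1. 3b->2: no, bbbb/aabb meet in 0. 3b->3: no, ababaa/babbb meet in 3. 3b->4: ok.
aaaa: 4a undefined. 4a->0: ok.
aaab: 4b undefined. 4b->0: no, bbbb/bbaaab meet in 0. 4b->1: no, abbba/bbaaab meet in 1. 4b->2: no, bbbb/babbb meet in 0. 4b->3: no, ababaa/bbaaab meet in 3. 4b->4: ok.
All examples now run through 5 states with every (state, symbol) defined. Accept strings end in {0,1,3}, Reject strings end in {2,4}; accept={0,1,3}.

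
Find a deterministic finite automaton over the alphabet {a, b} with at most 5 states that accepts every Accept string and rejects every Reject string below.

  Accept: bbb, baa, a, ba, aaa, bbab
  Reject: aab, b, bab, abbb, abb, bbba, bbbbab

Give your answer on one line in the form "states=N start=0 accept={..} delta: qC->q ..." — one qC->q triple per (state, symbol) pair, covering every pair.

Grow the machine one transition at a time. Run the examples from 0; the earliest place one falls off (shortest prefix, ties alphabetical) gets sent to the lowest-numbered state that keeps every Accept/Reject pair distinguishable — a pair clashes when both reach the same state with identical unread suffix — and to a fresh state only if none does.
a: 0a undefined. 0a->0: no, bbb/abbb meet in 0 with "bbb" left. Open state 1: 0a->1.
b: 0b undefined. 0b->0: no, bbb/b meet in 0. 0b->1: no, bbb/abb meet in 1 with "bb" left. Open state 2: 0b->2.
aa: 1a undefined. 1a->0: ok.
ab: 1b undefined. 1b->0: ok.
ba: 2a undefined. 2a->0: ok.
bb: 2b undefined. 2b->0: no, bbb/aab meet in 2. 2b->1: no, baa/abbb meet in 1. 2b->2: no, bbb/aab meet in 2. Open state 3: 2b->3.
bba: 3a undefined. 3a->0: no, bbab/aab meet in 2. 3a->1: ok.
bbb: 3b undefined. 3b->0: no, baa/bbba meet in 1. 3b->1: no, ba/bbba meet in 0. 3b->2: no, bbb/aab meet in 2. 3b->3: no, bbb/abbb meet in 3. Open state 4: 3b->4.
bbba: 4a undefined. 4a->0: no, ba/bbba meet in 0. 4a->1: no, baa/bbba meet in 1. 4a->2: ok.
bbbb: 4b undefined. 4b->0: no, ba/bbbbab meet in 0. 4b->1: ok.
All examples now run through 5 states with every (state, symbol) defined. Accept strings end in {0,1,4}, Reject strings end in {2,3}; accept={0,1,4}.

states=5 start=0 accept={0,1,4} delta: 0a->1 0b->2 1a->0 1b->0 2a->0 2b->3 3a->1 3b->4 4a->2 4b->1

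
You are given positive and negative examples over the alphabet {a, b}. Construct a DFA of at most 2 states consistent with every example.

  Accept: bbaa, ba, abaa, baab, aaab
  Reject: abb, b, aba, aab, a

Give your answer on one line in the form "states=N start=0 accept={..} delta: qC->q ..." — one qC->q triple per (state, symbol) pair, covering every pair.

Fold the examples into a partial DFA from state 0: repeatedly fix the first undefined (state, symbol) met by the shortest-then-alphabetical prefix, trying targets in increasing order and rejecting any under which an Accept and a Reject string meet in one state with the same remainder; add a state when all current targets are rejected. Accepting states are where Accept strings end.
a: 0a undefined. 0a->0: no, ba/aba meet in 0 with "ba" left. Open state 1: 0a->1.
b: 0b undefined. 0b->0: no, ba/a meet in 1. 0b->1: ok.
aa: 1a undefined. 1a->0: ok.
ab: 1b undefined. 1b->0: ok.
All examples now run through 2 states with every (state, symbol) defined. Accept strings end in {0}, Reject strings end in {1}; accept={0}.

states=2 start=0 accept={0} delta: 0a->1 0b->1 1a->0 1b->0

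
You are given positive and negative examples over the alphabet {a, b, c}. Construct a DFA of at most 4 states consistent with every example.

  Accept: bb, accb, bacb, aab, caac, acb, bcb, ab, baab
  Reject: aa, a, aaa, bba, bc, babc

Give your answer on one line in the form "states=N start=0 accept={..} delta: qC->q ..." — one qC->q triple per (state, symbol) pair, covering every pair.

State merging on the prefix tree: take the shortest (then alphabetical) example prefix whose next move is undefined and point that move at state 0, else 1, else 2, ...; a target is out if some Accept/Reject pair would then sit in one state with the same input left (inseparable). If every existing state is out, open a new one.
a: 0a undefined. 0a->0: ok.
b: 0b undefined. 0b->0: no, bb/aa meet in 0. Open state 1: 0b->1.
c: 0c undefined. 0c->0: no, caac/aa meet in 0. 0c->1: ok.
ba: 1a undefined. 1a->0: ok.
bb: 1b undefined. 1b->0: no, bb/aa meet in 0. 1b->1: ok.
bc: 1c undefined. 1c->0: ok.
All examples now run through 2 states with every (state, symbol) defined. Accept strings end in {1}, Reject strings end in {0}; accept={1}.

states=2 start=0 accept={1} delta: 0a->0 0b->1 0c->1 1a->0 1b->1 1c->0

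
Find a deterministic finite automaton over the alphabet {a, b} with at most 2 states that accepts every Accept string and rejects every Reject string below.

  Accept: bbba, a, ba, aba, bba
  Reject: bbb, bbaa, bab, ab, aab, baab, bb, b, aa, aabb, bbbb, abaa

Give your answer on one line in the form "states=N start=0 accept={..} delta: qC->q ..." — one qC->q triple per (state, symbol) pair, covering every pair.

Fold the examples into a partial DFA from state 0: repeatedly fix the first undefined (state, symbol) met by the shortest-then-alphabetical prefix, trying targets in increasing order and rejecting any under which an Accept and a Reject string meet in one state with the same remainder; add a state when all current targets are rejected. Accepting states are where Accept strings end.
a: 0a undefined. 0a->0: no, a/aa meet in 0. Open state 1: 0a->1.
b: 0b undefined. 0b->0: ok.
aa: 1a undefined. 1a->0: ok.
ab: 1b undefined. 1b->0: ok.
All examples now run through 2 states with every (state, symbol) defined. Accept strings end in {1}, Reject strings end in {0}; accept={1}.

states=2 start=0 accept={1} delta: 0a->1 0b->0 1a->0 1b->0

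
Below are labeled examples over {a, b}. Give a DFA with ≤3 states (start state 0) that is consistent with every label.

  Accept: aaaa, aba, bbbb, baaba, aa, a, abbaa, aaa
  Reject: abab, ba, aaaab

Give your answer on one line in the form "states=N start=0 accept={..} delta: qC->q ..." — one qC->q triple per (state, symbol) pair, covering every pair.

states=3 start=0 accept={0,1} delta: 0a->1 0b->2 1a->0 1b->1 2a->2 2b->0

Grow the machine one transition at a time. Run the examples from 0; the earliest place one falls off (shortest prefix, ties alphabetical) gets sent to the lowest-numbered state that keeps every Accept/Reject pair distinguishable — a pair clashes when both reach the same state with identical unread suffix — and to a fresh state only if none does.
a: 0a undefined. 0a->0: no, aba/ba meet in 0 with "ba" left. Open state 1: 0a->1.
b: 0b undefined. 0b->0: no, a/ba meet in 1. 0b->1: no, aa/ba meet in 1 with "a" left. Open state 2: 0b->2.
aa: 1a undefined. 1a->0: ok.
ab: 1b undefined. 1b->0: no, aaaa/abab meet in 0. 1b->1: ok.
ba: 2a undefined. 2a->0: no, aaaa/ba meet in 0. 2a->1: no, baaba/ba meet in 1. 2a->2: ok.
bb: 2b undefined. 2b->0: ok.
All examples now run through 3 states with every (state, symbol) defined. Accept strings end in {0,1}, Reject strings end in {2}; accept={0,1}.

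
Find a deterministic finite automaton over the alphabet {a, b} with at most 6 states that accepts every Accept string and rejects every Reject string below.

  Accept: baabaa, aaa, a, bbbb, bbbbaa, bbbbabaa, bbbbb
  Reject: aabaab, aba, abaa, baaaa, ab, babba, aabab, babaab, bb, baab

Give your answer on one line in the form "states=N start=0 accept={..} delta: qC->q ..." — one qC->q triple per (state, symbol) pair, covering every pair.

State merging on the prefix tree: take the shortest (then alphabetical) example prefix whose next move is undefined and point that move at state 0, else 1, else 2, ...; a target is out if some Accept/Reject pair would then sit in one state with the same input left (inseparable). If every existing state is out, open a new one.
a: 0a undefined. 0a->0: ok.
b: 0b undefined. 0b->0: no, baabaa/aabaab meet in 0. Open state 1: 0b->1.
ba: 1a undefined. 1a->0: no, baabaa/aba meet in 0. 1a->1: ok.
bb: 1b undefined. 1b->0: no, baabaa/aabaab meet in 0. 1b->1: no, baabaa/aabaab meet in 1. Open state 2: 1b->2.
bbb: 2b undefined. 2b->0: no, aaa/babba meet in 0. 2b->1: no, bbbb/aabaab meet in 2. 2b->2: no, bbbb/aabaab meet in 2. Open state 3: 2b->3.
baba: 2a undefined. 2a->0: ok.
bbbb: 3b undefined. 3b->0: no, bbbbabaa/aba meet in 1. 3b->1: no, bbbb/aba meet in 1. 3b->2: no, bbbb/aabaab meet in 2. 3b->3: ok.
babba: 3a undefined. 3a->0: no, baabaa/babba meet in 0. 3a->1: no, bbbbaa/aba meet in 1. 3a->2: ok.
All examples now run through 4 states with every (state, symbol) defined. Accept strings end in {0,3}, Reject strings end in {1,2}; accept={0,3}.

states=4 start=0 accept={0,3} delta: 0a->0 0b->1 1a->1 1b->2 2a->0 2b->3 3a->2 3b->3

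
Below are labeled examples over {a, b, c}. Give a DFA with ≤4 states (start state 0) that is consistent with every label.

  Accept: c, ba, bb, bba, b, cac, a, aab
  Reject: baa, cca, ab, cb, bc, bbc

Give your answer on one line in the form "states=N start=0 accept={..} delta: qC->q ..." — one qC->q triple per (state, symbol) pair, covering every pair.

states=3 start=0 accept={1,2} delta: 0a->1 0b->2 0c->1 1a->0 1b->0 1c->1 2a->1 2b->2 2c->0

State merging on the prefix tree: take the shortest (then alphabetical) example prefix whose next move is undefined and point that move at state 0, else 1, else 2, ...; a target is out if some Accept/Reject pair would then sit in one state with the same input left (inseparable). If every existing state is out, open a new one.
a: 0a undefined. 0a->0: no, b/ab meet in 0 with "b" left. Open state 1: 0a->1.
b: 0b undefined. 0b->0: no, c/bc meet in 0 with "c" left. 0b->1: no, bb/ab meet in 1 with "b" left. Open state 2: 0b->2.
c: 0c undefined. 0c->0: no, b/cb meet in 2. 0c->1: ok.
aa: 1a undefined. 1a->0: ok.
ab: 1b undefined. 1b->0: ok.
ba: 2a undefined. 2a->0: no, c/baa meet in 1. 2a->1: ok.
bb: 2b undefined. 2b->0: no, c/bbc meet in 1. 2b->1: no, bba/baa meet in 0. 2b->2: ok.
bc: 2c undefined. 2c->0: ok.
cc: 1c undefined. 1c->0: no, c/cca meet in 1. 1c->1: ok.
All examples now run through 3 states with every (state, symbol) defined. Accept strings end in {1,2}, Reject strings end in {0}; accept={1,2}.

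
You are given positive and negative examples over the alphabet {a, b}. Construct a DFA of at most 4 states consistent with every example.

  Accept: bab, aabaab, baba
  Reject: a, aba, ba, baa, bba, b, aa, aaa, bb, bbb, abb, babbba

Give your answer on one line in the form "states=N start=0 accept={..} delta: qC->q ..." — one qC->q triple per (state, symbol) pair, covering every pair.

State merging on the prefix tree: take the shortest (then alphabetical) example prefix whose next move is undefined and point that move at state 0, else 1, else 2, ...; a target is out if some Accept/Reject pair would then sit in one state with the same input left (inseparable). If every existing state is out, open a new one.
a: 0a undefined. 0a->0: ok.
b: 0b undefined. 0b->0: no, bab/a meet in 0. Open state 1: 0b->1.
ba: 1a undefined. 1a->0: no, bab/b meet in 1. 1a->1: no, bab/bb meet in 1 with "b" left. Open state 2: 1a->2.
bb: 1b undefined. 1b->0: ok.
baa: 2a undefined. 2a->0: no, aabaab/b meet in 1. 2a->1: no, aabaab/a meet in 0. 2a->2: ok.
bab: 2b undefined. 2b->0: no, bab/a meet in 0. 2b->1: no, bab/b meet in 1. 2b->2: no, bab/aba meet in 2. Open state 3: 2b->3.
baba: 3a undefined. 3a->0: no, baba/a meet in 0. 3a->1: no, baba/b meet in 1. 3a->2: no, baba/aba meet in 2. 3a->3: ok.
babb: 3b undefined. 3b->0: ok.
All examples now run through 4 states with every (state, symbol) defined. Accept strings end in {3}, Reject strings end in {0,1,2}; accept={3}.

states=4 start=0 accept={3} delta: 0a->0 0b->1 1a->2 1b->0 2a->2 2b->3 3a->3 3b->0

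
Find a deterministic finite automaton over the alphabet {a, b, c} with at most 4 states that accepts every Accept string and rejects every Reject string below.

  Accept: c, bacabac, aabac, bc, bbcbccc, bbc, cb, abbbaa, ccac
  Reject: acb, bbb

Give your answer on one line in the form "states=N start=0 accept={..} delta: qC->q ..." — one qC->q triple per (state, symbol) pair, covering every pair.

states=3 start=0 accept={1,2} delta: 0a->1 0b->0 0c->1 1a->0 1b->1 1c->2 2a->0 2b->0 2c->0

State merging on the prefix tree: take the shortest (then alphabetical) example prefix whose next move is undefined and point that move at state 0, else 1, else 2, ...; a target is out if some Accept/Reject pair would then sit in one state with the same input left (inseparable). If every existing state is out, open a new one.
a: 0a undefined. 0a->0: no, cb/acb meet in 0 with "cb" left. Open state 1: 0a->1.
b: 0b undefined. 0b->0: ok.
c: 0c undefined. 0c->0: no, c/bbb meet in 0. 0c->1: ok.
aa: 1a undefined. 1a->0: ok.
ab: 1b undefined. 1b->0: no, cb/bbb meet in 0. 1b->1: ok.
ac: 1c undefined. 1c->0: no, aabac/acb meet in 0. 1c->1: no, c/acb meet in 1. Open state 2: 1c->2.
acb: 2b undefined. 2b->0: ok.
cca: 2a undefined. 2a->0: ok.
bbcbcc: 2c undefined. 2c->0: ok.
All examples now run through 3 states with every (state, symbol) defined. Accept strings end in {1,2}, Reject strings end in {0}; accept={1,2}.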